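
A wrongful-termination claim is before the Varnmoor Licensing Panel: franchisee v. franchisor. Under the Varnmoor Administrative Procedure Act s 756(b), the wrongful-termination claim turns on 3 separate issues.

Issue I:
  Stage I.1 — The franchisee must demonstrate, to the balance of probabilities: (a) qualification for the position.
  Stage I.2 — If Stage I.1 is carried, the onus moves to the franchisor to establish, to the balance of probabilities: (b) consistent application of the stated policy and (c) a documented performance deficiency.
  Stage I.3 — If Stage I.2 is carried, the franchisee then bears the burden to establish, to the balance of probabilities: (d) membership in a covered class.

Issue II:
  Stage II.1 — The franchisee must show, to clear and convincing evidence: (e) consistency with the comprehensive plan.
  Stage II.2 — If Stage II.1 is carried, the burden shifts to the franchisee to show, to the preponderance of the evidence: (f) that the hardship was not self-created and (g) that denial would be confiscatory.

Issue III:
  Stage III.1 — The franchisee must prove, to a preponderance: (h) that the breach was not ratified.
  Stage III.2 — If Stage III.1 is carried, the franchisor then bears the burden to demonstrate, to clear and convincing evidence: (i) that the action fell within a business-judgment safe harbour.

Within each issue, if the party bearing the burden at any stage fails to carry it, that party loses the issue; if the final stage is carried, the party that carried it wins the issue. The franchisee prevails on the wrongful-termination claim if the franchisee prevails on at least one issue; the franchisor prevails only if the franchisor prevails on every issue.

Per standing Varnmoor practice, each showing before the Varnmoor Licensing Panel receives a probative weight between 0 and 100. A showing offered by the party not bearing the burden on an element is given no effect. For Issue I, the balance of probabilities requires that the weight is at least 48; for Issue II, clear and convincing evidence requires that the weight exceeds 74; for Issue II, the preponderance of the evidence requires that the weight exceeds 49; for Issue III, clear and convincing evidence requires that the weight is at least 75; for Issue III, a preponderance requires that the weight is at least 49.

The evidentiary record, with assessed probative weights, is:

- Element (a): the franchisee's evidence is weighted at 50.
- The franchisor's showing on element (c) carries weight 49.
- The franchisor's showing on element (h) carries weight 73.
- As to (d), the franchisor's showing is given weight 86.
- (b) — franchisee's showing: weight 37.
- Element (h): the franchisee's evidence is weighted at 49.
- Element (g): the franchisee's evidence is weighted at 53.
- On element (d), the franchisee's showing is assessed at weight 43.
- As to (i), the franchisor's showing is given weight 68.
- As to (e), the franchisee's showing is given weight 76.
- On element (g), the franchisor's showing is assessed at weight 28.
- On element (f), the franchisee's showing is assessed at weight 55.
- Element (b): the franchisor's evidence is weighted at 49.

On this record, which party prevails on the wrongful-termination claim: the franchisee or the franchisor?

franchisee

— Issue I —
Stage I.1 — burden on franchisee; standard: the balance of probabilities (weight is at least 48).
    (a): 50 ≥ 48 [met]
  Stage I.1 is satisfied; the onus moves to the franchisor.
Stage I.2 — burden on franchisor; standard: the balance of probabilities (weight is at least 48).
    (b): 49 (franchisee's 37 disregarded) ≥ 48 [met]
    (c): 49 ≥ 48 [met]
  The franchisor carries Stage I.2; the franchisee now bears the burden.
Stage I.3 — burden on franchisee; standard: the balance of probabilities (weight is at least 48).
    (d): 43 (franchisor's 86 disregarded) < 48 [not met]
  Stage I.3 not carried; the franchisee fails its burden.
The analysis ends at Stage I.3; the franchisor prevails on this issue.
— Issue II —
Stage II.1 (franchisee, clear and convincing evidence, weight exceeds 74): (e) 76 > 74 — meets.
  Stage II.1 is satisfied; the franchisee continues to bear the burden.
Stage II.2 (franchisee, the preponderance of the evidence, weight exceeds 49): (f) 55 > 49 — meets; (g) 53 (franchisor's 28 disregarded) > 49 — meets.
  Stage II.2 carried; the final stage is satisfied.
All stages carried — the franchisee prevails on this issue.
— Issue III —
Stage III.1 — burden on franchisee; standard: a preponderance (weight is at least 49).
    (h): 49 (franchisor's 73 disregarded) ≥ 49 [met]
  Stage III.1 carried; the burden shifts to the franchisor.
Stage III.2 — burden on franchisor; standard: clear and convincing evidence (weight is at least 75).
    (i): 68 < 75 [not met]
  The franchisor does not carry Stage III.2.
The analysis ends at Stage III.2; the franchisee prevails on this issue.
Per-issue: Issue I → franchisor; Issue II → franchisee; Issue III → franchisee. The franchisee must prevail on at least one issue; overall, the franchisee prevails.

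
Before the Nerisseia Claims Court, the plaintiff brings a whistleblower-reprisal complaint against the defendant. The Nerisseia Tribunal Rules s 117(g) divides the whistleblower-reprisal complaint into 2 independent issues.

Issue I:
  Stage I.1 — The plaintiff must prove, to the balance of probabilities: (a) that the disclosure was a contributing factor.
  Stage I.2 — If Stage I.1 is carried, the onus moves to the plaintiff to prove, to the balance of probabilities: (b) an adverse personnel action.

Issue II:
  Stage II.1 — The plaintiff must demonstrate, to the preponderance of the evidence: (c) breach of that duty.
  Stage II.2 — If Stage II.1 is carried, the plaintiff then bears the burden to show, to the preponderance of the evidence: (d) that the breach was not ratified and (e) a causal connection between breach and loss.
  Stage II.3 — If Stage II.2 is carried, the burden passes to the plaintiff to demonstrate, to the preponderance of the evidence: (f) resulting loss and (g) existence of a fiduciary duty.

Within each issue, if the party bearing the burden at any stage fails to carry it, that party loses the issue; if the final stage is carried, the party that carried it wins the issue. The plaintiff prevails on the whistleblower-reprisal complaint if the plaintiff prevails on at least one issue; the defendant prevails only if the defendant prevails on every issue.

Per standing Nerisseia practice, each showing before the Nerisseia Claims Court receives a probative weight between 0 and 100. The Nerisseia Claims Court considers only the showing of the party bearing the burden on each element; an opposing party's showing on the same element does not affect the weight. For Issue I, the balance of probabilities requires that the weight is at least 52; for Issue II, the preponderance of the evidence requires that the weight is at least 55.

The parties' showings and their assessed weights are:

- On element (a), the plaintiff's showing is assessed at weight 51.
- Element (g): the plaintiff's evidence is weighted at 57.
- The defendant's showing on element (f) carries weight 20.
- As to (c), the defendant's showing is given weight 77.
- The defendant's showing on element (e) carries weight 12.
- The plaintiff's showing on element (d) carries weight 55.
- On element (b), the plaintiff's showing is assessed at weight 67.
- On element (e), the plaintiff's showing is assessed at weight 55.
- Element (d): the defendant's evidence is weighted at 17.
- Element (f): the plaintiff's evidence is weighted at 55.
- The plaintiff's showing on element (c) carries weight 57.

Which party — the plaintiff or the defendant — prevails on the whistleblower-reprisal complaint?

plaintiff

— Issue I —
Stage I.1 (plaintiff, the balance of probabilities, weight is at least 52): (a) 51 < 52 — fails.
  Not every element is met, so the plaintiff fails to carry Stage I.1.
The defendant prevails on this issue.
— Issue II —
At Stage II.1 the plaintiff must meet the preponderance of the evidence (weight is at least 55): on (c) the weight is 57 (the defendant's 77 is given no effect), ≥ 55, so (c) meets the standard.
  Stage II.1 carried; the burden remains with the plaintiff.
At Stage II.2 the plaintiff must meet the preponderance of the evidence (weight is at least 55): on (d) the weight is 55 (the defendant's 17 is given no effect), ≥ 55, so (d) meets the standard; on (e) the weight is 55 (the defendant's 12 is given no effect), which does reach 55, so (e) meets the standard.
  Stage II.2 carried; the burden remains with the plaintiff.
At Stage II.3 the plaintiff must meet the preponderance of the evidence (weight is at least 55): on (f) the weight is 55 (the defendant's 20 is given no effect), which does reach 55, so (f) meets the standard; on (g) the weight is 57, ≥ 55, so (g) meets the standard.
  The plaintiff carries the last stage.
Every stage carried; the plaintiff prevails on this issue.
Per-issue: Issue I → defendant; Issue II → plaintiff. The plaintiff must prevail on at least one issue; overall, the plaintiff prevails.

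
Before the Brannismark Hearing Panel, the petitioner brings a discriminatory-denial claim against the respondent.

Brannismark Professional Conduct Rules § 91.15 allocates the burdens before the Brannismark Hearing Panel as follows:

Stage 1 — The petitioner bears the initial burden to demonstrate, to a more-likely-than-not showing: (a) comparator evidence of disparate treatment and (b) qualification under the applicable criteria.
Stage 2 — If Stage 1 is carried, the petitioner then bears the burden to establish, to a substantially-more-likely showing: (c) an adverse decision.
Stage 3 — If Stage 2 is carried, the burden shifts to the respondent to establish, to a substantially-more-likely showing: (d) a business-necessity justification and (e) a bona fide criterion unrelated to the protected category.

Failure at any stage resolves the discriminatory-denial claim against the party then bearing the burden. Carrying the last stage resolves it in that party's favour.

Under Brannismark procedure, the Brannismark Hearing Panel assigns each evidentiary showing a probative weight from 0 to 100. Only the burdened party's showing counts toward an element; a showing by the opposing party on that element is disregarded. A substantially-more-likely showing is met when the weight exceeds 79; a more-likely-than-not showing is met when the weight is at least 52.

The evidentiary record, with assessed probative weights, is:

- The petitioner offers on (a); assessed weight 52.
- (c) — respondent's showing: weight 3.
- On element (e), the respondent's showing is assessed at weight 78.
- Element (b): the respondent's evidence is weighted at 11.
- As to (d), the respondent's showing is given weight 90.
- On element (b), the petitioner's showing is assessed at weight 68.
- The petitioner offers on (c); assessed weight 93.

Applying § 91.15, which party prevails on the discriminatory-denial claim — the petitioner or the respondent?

Stage 1 (petitioner, a more-likely-than-not showing, weight is at least 52): (a) 52 ≥ 52 — meets; (b) 68 (respondent's 11 disregarded) ≥ 52 — meets.
  Stage 1 carried; the burden remains with the petitioner.
Stage 2 (petitioner, a substantially-more-likely showing, weight exceeds 79): (c) 93 (respondent's 3 disregarded) > 79 — meets.
  All elements met. The burden passes to the respondent.
Stage 3 (respondent, a substantially-more-likely showing, weight exceeds 79): (d) 90 > 79 — meets; (e) 78 ≤ 79 — fails.
  Not every element is met, so the respondent fails to carry Stage 3.
So the petitioner prevails.

petitioner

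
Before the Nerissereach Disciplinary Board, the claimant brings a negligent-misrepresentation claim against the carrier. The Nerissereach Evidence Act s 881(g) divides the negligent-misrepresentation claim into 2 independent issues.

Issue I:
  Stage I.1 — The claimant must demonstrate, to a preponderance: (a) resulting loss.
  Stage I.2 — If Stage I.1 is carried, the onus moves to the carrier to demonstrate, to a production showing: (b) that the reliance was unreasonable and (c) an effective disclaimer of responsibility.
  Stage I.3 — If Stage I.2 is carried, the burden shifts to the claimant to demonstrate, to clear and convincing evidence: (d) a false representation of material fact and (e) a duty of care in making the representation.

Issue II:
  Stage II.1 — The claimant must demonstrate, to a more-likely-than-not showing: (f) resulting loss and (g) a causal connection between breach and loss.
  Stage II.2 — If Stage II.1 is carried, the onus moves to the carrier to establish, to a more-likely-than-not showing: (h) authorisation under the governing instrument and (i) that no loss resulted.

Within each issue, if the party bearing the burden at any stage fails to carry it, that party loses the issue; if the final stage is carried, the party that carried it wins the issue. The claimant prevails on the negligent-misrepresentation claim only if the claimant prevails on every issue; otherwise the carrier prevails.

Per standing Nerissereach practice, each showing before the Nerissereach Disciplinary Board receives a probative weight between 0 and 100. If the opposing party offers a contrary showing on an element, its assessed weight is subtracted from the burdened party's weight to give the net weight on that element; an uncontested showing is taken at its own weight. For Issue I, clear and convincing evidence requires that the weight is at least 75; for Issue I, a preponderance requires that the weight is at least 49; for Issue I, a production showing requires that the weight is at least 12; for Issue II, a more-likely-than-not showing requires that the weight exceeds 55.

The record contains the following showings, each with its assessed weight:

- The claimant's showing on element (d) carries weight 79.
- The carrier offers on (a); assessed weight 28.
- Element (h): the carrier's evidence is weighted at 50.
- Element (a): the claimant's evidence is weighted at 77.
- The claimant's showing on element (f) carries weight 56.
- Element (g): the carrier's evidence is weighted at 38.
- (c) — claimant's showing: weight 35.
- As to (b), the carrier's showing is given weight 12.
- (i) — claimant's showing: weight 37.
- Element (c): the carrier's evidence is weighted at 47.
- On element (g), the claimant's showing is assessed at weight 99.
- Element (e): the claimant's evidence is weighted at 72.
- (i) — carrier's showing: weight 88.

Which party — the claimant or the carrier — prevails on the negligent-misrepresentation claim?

— Issue I —
Stage I.1 (claimant, a preponderance, weight is at least 49): (a) net 77−28=49 ≥ 49 — meets.
  The claimant carries Stage I.1; the carrier now bears the burden.
Stage I.2 (carrier, a production showing, weight is at least 12): (b) 12 ≥ 12 — meets; (c) net 47−35=12 ≥ 12 — meets.
  Stage I.2 is satisfied; the onus moves to the claimant.
Stage I.3 (claimant, clear and convincing evidence, weight is at least 75): (d) 79 ≥ 75 — meets; (e) 72 < 75 — fails.
  The claimant does not carry Stage I.3.
The carrier prevails on this issue.
— Issue II —
Stage II.1 (claimant, a more-likely-than-not showing, weight exceeds 55): (f) 56 > 55 — meets; (g) net 99−38=61 > 55 — meets.
  Stage II.1 is satisfied; the onus moves to the carrier.
Stage II.2 (carrier, a more-likely-than-not showing, weight exceeds 55): (h) 50 ≤ 55 — fails; (i) net 88−37=51 ≤ 55 — fails.
  The carrier does not carry Stage II.2.
The claimant prevails on this issue.
Per-issue: Issue I → carrier; Issue II → claimant. The claimant must prevail on every issue; overall, the carrier prevails.

carrier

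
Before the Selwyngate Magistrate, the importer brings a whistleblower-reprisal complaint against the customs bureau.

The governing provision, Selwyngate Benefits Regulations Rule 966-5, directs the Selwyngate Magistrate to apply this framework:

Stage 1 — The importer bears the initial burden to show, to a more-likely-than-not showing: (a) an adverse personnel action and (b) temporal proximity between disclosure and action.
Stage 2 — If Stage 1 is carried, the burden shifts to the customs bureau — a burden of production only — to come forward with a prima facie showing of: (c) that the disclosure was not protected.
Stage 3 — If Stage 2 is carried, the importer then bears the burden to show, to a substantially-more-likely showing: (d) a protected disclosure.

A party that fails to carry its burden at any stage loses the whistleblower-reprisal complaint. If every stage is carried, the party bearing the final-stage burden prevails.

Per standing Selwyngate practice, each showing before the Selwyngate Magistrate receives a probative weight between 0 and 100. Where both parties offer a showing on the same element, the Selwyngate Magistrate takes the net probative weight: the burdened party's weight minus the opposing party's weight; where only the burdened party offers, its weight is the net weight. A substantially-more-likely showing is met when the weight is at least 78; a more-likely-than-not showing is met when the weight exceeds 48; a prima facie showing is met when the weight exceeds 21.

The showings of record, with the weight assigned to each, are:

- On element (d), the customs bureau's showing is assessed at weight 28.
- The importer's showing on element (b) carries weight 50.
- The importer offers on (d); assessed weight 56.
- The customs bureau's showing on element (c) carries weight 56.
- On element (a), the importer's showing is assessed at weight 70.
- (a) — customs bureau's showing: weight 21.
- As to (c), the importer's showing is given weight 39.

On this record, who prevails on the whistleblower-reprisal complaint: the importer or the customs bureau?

At Stage 1 the importer must meet a more-likely-than-not showing (weight exceeds 48): on (a) the weight is 70 less the opposing 21 gives net 49, > 48, so (a) meets the standard; on (b) the weight is 50, which does exceed 48, so (b) meets the standard.
  Stage 1 is satisfied; the onus moves to the customs bureau.
At Stage 2 the customs bureau must meet a prima facie showing (weight exceeds 21): on (c) the weight is 56 less the opposing 39 gives net 17, which does not exceed 21, so (c) does not meet the standard.
  Not every element is met, so the customs bureau fails to carry Stage 2.
The analysis ends at Stage 2; the importer prevails.

importer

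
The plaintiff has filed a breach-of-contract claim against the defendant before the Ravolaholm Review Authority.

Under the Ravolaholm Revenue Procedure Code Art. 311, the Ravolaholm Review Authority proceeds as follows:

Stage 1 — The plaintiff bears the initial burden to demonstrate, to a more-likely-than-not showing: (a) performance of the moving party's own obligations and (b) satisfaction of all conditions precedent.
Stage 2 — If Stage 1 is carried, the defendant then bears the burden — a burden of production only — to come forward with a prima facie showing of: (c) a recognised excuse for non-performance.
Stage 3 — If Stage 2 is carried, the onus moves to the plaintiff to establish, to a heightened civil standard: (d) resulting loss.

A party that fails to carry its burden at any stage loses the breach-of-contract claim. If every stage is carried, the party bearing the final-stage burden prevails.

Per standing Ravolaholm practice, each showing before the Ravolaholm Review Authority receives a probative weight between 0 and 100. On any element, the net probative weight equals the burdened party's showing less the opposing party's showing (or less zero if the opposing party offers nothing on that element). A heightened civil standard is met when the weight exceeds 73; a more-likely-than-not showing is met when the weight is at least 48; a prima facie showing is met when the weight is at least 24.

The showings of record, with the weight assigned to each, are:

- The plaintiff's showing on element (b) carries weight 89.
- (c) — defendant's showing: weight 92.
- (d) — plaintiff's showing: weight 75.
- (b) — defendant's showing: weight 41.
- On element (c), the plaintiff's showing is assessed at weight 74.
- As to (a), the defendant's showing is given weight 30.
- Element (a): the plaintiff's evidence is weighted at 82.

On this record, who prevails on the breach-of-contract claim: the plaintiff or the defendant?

At Stage 1 the plaintiff must meet a more-likely-than-not showing (weight is at least 48): on (a) the weight is 82 less the opposing 30 gives net 52, which does reach 48, so (a) meets the standard; on (b) the weight is 89 less the opposing 41 gives net 48, ≥ 48, so (b) meets the standard.
  Stage 1 is satisfied; the onus moves to the defendant.
At Stage 2 the defendant must meet a prima facie showing (weight is at least 24): on (c) the weight is 92 less the opposing 74 gives net 18, < 24, so (c) does not meet the standard.
  The defendant does not carry Stage 2.
So the plaintiff prevails.

plaintiff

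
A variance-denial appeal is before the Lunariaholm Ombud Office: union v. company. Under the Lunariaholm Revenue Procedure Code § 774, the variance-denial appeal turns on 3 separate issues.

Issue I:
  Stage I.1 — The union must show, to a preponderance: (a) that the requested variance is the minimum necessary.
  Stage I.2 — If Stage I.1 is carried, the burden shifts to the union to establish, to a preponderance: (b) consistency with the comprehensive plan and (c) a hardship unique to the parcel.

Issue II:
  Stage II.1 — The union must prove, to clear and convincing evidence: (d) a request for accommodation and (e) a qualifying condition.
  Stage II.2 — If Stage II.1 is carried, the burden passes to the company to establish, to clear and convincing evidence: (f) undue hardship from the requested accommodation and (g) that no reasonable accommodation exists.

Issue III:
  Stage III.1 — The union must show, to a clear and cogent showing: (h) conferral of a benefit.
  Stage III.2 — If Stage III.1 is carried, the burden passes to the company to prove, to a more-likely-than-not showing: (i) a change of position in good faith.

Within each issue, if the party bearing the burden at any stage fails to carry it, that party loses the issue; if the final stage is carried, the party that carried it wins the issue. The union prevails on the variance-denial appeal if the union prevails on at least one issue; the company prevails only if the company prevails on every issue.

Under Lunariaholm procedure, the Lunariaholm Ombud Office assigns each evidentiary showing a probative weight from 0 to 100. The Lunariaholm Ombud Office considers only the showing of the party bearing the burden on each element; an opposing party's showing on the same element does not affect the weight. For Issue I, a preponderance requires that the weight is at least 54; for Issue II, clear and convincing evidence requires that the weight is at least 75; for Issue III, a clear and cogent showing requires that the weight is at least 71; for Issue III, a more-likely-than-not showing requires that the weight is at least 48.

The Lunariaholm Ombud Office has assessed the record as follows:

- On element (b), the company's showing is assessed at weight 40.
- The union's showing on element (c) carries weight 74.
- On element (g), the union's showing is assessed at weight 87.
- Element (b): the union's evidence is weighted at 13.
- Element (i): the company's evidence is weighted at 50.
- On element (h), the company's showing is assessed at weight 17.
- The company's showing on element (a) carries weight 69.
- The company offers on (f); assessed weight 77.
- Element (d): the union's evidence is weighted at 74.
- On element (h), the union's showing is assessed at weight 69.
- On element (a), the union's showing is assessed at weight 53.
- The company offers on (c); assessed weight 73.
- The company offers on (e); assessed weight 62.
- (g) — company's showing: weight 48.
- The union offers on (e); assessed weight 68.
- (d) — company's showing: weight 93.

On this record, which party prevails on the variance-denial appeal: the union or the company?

— Issue I —
Stage I.1 — burden on union; standard: a preponderance (weight is at least 54).
    (a): 53 (company's 69 disregarded) < 54 [not met]
  Not every element is met, so the union fails to carry Stage I.1.
So the company prevails on this issue.
— Issue II —
Stage II.1 — burden on union; standard: clear and convincing evidence (weight is at least 75).
    (d): 74 (company's 93 disregarded) < 75 [not met]
    (e): 68 (company's 62 disregarded) < 75 [not met]
  Stage II.1 not carried; the union fails its burden.
So the company prevails on this issue.
— Issue III —
At Stage III.1 the union must meet a clear and cogent showing (weight is at least 71): on (h) the weight is 69 (the company's 17 is given no effect), < 71, so (h) does not meet the standard.
  Stage III.1 not carried; the union fails its burden.
The company prevails on this issue.
Per-issue: Issue I → company; Issue II → company; Issue III → company. The union must prevail on at least one issue; overall, the company prevails.

company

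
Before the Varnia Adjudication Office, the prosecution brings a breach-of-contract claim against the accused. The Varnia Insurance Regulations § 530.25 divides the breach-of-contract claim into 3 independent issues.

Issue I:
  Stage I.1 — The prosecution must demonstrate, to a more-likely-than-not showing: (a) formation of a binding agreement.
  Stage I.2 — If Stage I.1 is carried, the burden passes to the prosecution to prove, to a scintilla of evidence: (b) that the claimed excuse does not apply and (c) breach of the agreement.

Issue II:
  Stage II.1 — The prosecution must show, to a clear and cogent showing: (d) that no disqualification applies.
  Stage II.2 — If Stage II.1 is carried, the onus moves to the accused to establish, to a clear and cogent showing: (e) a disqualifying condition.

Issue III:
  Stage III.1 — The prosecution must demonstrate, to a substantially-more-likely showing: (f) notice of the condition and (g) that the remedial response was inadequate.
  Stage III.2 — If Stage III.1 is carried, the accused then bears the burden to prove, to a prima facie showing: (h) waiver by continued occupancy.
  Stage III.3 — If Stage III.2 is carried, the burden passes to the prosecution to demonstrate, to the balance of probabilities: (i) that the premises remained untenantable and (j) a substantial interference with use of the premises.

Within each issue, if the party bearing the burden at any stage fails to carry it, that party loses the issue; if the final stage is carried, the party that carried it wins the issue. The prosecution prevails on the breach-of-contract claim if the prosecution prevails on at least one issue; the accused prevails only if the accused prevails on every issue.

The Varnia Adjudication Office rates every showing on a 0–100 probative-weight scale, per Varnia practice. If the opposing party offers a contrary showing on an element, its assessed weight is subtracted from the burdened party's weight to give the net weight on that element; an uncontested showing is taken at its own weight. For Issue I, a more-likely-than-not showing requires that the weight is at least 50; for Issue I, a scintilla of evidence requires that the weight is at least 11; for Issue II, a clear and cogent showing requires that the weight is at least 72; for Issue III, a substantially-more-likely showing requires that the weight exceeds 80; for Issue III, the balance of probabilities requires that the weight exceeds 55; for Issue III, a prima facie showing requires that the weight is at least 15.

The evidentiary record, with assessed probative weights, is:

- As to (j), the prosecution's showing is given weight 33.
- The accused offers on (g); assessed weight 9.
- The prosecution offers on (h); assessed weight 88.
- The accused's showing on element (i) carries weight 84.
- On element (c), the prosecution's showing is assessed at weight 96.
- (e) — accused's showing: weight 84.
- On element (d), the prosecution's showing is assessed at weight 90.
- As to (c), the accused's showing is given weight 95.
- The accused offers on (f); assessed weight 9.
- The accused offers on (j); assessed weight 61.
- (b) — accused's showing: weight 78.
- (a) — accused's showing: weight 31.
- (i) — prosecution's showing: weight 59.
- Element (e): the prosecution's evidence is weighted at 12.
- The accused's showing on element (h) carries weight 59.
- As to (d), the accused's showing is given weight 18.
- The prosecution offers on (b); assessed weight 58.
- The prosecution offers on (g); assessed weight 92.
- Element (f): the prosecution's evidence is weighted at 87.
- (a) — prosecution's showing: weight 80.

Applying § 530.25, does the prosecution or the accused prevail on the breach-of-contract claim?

accused

— Issue I —
Stage I.1 (prosecution, a more-likely-than-not showing, weight is at least 50): (a) net 80−31=49 < 50 — fails.
  Not every element is met, so the prosecution fails to carry Stage I.1.
The accused prevails on this issue.
— Issue II —
Stage II.1 — burden on prosecution; standard: a clear and cogent showing (weight is at least 72).
    (d): 90 − 18 = 72 ≥ 72 [met]
  Stage II.1 carried; the burden shifts to the accused.
Stage II.2 — burden on accused; standard: a clear and cogent showing (weight is at least 72).
    (e): 84 − 12 = 72 ≥ 72 [met]
  All elements met at the final stage.
Every stage carried; the accused prevails on this issue.
— Issue III —
Stage III.1 — burden on prosecution; standard: a substantially-more-likely showing (weight exceeds 80).
    (f): 87 − 9 = 78 ≤ 80 [not met]
    (g): 92 − 9 = 83 > 80 [met]
  Stage III.1 not carried; the prosecution fails its burden.
The analysis ends at Stage III.1; the accused prevails on this issue.
Per-issue: Issue I → accused; Issue II → accused; Issue III → accused. The prosecution must prevail on at least one issue; overall, the accused prevails.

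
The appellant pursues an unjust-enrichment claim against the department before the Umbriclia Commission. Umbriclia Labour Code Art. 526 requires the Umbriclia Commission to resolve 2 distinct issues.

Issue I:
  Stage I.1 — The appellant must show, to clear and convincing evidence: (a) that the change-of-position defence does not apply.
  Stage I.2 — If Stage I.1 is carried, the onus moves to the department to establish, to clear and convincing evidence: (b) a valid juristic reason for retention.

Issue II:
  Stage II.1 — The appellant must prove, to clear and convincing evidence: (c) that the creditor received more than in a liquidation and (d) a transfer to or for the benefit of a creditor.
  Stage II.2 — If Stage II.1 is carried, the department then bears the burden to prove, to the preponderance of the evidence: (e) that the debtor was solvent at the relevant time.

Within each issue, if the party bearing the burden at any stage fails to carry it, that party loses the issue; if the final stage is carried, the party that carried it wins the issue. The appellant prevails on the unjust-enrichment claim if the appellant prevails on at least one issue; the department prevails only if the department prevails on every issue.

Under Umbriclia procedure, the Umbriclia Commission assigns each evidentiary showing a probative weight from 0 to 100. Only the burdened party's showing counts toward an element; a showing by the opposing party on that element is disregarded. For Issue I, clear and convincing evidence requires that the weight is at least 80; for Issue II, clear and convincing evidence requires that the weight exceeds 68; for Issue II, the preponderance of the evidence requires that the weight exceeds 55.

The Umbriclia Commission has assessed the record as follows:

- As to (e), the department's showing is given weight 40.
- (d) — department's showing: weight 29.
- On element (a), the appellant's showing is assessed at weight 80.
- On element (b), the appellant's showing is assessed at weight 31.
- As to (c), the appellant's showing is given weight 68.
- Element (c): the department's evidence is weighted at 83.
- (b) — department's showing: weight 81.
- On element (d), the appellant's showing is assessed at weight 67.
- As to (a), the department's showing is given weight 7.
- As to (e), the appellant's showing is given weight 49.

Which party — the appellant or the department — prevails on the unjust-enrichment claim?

department

— Issue I —
At Stage I.1 the appellant must meet clear and convincing evidence (weight is at least 80): on (a) the weight is 80 (the department's 7 is given no effect), which does reach 80, so (a) meets the standard.
  The appellant carries Stage I.1; the department now bears the burden.
At Stage I.2 the department must meet clear and convincing evidence (weight is at least 80): on (b) the weight is 81 (the appellant's 31 is given no effect), which does reach 80, so (b) meets the standard.
  All elements met at the final stage.
Every stage carried; the department prevails on this issue.
— Issue II —
Stage II.1 (appellant, clear and convincing evidence, weight exceeds 68): (c) 68 (department's 83 disregarded) ≤ 68 — fails; (d) 67 (department's 29 disregarded) ≤ 68 — fails.
  Stage II.1 not carried; the appellant fails its burden.
So the department prevails on this issue.
Per-issue: Issue I → department; Issue II → department. The appellant must prevail on at least one issue; overall, the department prevails.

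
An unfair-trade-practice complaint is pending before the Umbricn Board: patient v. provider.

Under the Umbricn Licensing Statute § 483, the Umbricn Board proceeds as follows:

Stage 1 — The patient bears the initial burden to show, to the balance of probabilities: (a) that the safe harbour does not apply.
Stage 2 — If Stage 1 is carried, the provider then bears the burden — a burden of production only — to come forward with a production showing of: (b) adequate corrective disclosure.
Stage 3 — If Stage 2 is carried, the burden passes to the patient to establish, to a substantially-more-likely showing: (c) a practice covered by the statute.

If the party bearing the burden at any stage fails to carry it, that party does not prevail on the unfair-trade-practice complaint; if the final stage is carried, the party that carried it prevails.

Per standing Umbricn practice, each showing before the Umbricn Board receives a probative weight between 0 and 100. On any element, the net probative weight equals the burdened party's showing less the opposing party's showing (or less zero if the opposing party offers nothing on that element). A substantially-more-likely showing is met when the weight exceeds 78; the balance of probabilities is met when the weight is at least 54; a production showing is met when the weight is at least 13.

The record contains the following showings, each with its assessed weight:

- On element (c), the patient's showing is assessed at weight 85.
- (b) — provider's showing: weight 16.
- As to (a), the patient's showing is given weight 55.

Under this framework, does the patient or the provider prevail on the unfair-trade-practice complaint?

At Stage 1 the patient must meet the balance of probabilities (weight is at least 54): on (a) the weight is 55, ≥ 54, so (a) meets the standard.
  Stage 1 carried; the burden shifts to the provider.
At Stage 2 the provider must meet a production showing (weight is at least 13): on (b) the weight is 16, which does reach 13, so (b) meets the standard.
  All elements met. The burden passes to the patient.
At Stage 3 the patient must meet a substantially-more-likely showing (weight exceeds 78): on (c) the weight is 85, which does exceed 78, so (c) meets the standard.
  The patient carries the last stage.
With every stage satisfied, the patient prevails.

patient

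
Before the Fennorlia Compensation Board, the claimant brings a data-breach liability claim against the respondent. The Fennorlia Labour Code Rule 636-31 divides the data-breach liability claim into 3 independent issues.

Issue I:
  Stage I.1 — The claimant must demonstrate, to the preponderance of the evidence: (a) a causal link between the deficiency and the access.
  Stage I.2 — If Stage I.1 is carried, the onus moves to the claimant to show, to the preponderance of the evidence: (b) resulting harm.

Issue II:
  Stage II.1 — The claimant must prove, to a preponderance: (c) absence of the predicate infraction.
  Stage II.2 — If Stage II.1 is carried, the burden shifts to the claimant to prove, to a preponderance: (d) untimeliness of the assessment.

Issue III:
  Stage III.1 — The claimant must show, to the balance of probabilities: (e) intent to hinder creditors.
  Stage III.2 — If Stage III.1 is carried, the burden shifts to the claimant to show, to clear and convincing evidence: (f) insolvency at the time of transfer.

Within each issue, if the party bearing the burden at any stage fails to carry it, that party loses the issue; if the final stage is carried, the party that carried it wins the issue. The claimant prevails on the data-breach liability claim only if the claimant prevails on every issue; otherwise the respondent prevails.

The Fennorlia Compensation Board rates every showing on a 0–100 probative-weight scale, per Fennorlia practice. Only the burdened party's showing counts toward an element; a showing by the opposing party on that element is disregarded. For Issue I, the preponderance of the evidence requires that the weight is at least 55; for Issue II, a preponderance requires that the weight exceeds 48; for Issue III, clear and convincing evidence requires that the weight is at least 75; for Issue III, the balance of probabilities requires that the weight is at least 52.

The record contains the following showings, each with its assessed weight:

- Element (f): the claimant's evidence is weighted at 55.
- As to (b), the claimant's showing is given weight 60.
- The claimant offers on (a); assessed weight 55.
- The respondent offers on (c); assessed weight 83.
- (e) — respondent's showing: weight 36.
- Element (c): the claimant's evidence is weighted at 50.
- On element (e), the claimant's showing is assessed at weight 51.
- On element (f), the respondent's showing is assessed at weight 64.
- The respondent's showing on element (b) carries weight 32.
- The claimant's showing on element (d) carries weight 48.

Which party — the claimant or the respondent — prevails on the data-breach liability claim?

respondent

— Issue I —
At Stage I.1 the claimant must meet the preponderance of the evidence (weight is at least 55): on (a) the weight is 55, which does reach 55, so (a) meets the standard.
  Stage I.1 is satisfied; the claimant continues to bear the burden.
At Stage I.2 the claimant must meet the preponderance of the evidence (weight is at least 55): on (b) the weight is 60 (the respondent's 32 is given no effect), ≥ 55, so (b) meets the standard.
  Stage I.2 carried; the final stage is satisfied.
With every stage satisfied, the claimant prevails on this issue.
— Issue II —
Stage II.1 — burden on claimant; standard: a preponderance (weight exceeds 48).
    (c): 50 (respondent's 83 disregarded) > 48 [met]
  Stage II.1 is satisfied; the claimant continues to bear the burden.
Stage II.2 — burden on claimant; standard: a preponderance (weight exceeds 48).
    (d): 48 ≤ 48 [not met]
  Not every element is met, so the claimant fails to carry Stage II.2.
The respondent prevails on this issue.
— Issue III —
Stage III.1 — burden on claimant; standard: the balance of probabilities (weight is at least 52).
    (e): 51 (respondent's 36 disregarded) < 52 [not met]
  Stage III.1 not carried; the claimant fails its burden.
So the respondent prevails on this issue.
Per-issue: Issue I → claimant; Issue II → respondent; Issue III → respondent. The claimant must prevail on every issue; overall, the respondent prevails.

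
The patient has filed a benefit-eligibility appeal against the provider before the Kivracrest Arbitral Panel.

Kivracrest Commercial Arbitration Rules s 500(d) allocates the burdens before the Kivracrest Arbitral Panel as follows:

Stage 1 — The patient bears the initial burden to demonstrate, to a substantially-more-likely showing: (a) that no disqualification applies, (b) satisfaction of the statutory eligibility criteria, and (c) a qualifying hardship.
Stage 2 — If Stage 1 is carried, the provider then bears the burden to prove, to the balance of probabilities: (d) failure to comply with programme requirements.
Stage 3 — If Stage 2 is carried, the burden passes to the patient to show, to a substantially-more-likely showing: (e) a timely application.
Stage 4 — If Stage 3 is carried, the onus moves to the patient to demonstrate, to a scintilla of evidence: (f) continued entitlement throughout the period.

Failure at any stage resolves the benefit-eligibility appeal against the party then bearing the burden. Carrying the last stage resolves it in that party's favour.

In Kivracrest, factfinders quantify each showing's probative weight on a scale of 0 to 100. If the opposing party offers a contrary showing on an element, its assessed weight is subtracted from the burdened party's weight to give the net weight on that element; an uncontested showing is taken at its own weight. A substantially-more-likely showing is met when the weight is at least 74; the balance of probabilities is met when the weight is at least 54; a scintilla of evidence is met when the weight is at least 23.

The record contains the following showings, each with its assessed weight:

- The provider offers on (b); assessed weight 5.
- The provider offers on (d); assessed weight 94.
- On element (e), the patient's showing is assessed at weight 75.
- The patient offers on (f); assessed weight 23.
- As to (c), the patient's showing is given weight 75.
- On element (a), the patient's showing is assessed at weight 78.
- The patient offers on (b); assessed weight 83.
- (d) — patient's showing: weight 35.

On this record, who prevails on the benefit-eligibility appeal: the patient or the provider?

At Stage 1 the patient must meet a substantially-more-likely showing (weight is at least 74): on (a) the weight is 78, ≥ 74, so (a) meets the standard; on (b) the weight is 83 less the opposing 5 gives net 78, ≥ 74, so (b) meets the standard; on (c) the weight is 75, ≥ 74, so (c) meets the standard.
  The patient carries Stage 1; the provider now bears the burden.
At Stage 2 the provider must meet the balance of probabilities (weight is at least 54): on (d) the weight is 94 less the opposing 35 gives net 59, ≥ 54, so (d) meets the standard.
  All elements met. The burden passes to the patient.
At Stage 3 the patient must meet a substantially-more-likely showing (weight is at least 74): on (e) the weight is 75, which does reach 74, so (e) meets the standard.
  Stage 3 is satisfied; the patient continues to bear the burden.
At Stage 4 the patient must meet a scintilla of evidence (weight is at least 23): on (f) the weight is 23, which does reach 23, so (f) meets the standard.
  All elements met at the final stage.
Every stage carried; the patient prevails.

patient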